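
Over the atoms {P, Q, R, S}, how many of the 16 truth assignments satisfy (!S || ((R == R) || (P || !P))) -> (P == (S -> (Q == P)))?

Initial set: {((!S || ((R == R) || (P || !P))) -> (P == (S -> (Q == P))))}.
((!S || ((R == R) || (P || !P))) -> (P == (S -> (Q == P)))): β-rule — branch into !(!S || ((R == R) || (P || !P)))  //  (P == (S -> (Q == P))).
  branch 1 (add !(!S || ((R == R) || (P || !P)))):
    !(!S || ((R == R) || (P || !P))): α-rule — add !!S, !((R == R) || (P || !P)).
    !((R == R) || (P || !P)): α-rule — add !(R == R), !(P || !P).
    !(P || !P): α-rule — add !P, !!P.
    × closes — contains both P and !P.
  branch 2 (add (P == (S -> (Q == P)))):
    (P == (S -> (Q == P))): β-rule — branch into P, (S -> (Q == P))  //  !P, !(S -> (Q == P)).
      branch 2.1 (add P, (S -> (Q == P))):
        (S -> (Q == P)): β-rule — branch into !S  //  (Q == P).
          branch 2.1.1 (add !S):
            ○ open, literals {P=T, S=F}.
          branch 2.1.2 (add (Q == P)):
            (Q == P): β-rule — branch into Q, P  //  !Q, !P.
              branch 2.1.2.1 (add Q, P):
                ○ open, literals {P=T, Q=T}.
              branch 2.1.2.2 (add !Q, !P):
                × closes — contains both P and !P.
      branch 2.2 (add !P, !(S -> (Q == P))):
        !(S -> (Q == P)): α-rule — add S, !(Q == P).
        !(Q == P): β-rule — branch into Q, !P  //  !Q, P.
          branch 2.2.1 (add Q, !P):
            ○ open, literals {P=F, Q=T, S=T}.
          branch 2.2.2 (add !Q, P):
            × closes — contains both P and !P.
3 branches closed, 3 open.
Each open branch fixes some atoms; the unmentioned ones are free. Counting distinct full assignments: branch {P=T, S=F} (Q, R) contributes 4 new; branch {P=T, Q=T} (R, S) contributes 2 new; branch {P=F, Q=T, S=T} (R) contributes 2 new. Total: 8.

8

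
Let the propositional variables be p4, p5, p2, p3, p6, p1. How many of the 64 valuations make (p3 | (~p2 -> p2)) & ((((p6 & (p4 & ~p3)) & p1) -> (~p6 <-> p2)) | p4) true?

Initial set: {((p3 | (~p2 -> p2)) & ((((p6 & (p4 & ~p3)) & p1) -> (~p6 <-> p2)) | p4))}.
((p3 | (~p2 -> p2)) & ((((p6 & (p4 & ~p3)) & p1) -> (~p6 <-> p2)) | p4)): α-rule — add (p3 | (~p2 -> p2)), ((((p6 & (p4 & ~p3)) & p1) -> (~p6 <-> p2)) | p4).
(p3 | (~p2 -> p2)): β-rule — branch into p3  //  (~p2 -> p2).
  branch 1 (add p3):
    ((((p6 & (p4 & ~p3)) & p1) -> (~p6 <-> p2)) | p4): β-rule — branch into (((p6 & (p4 & ~p3)) & p1) -> (~p6 <-> p2))  //  p4.
      branch 1.1 (add (((p6 & (p4 & ~p3)) & p1) -> (~p6 <-> p2))):
        (((p6 & (p4 & ~p3)) & p1) -> (~p6 <-> p2)): β-rule — branch into ~((p6 & (p4 & ~p3)) & p1)  //  (~p6 <-> p2).
          branch 1.1.1 (add ~((p6 & (p4 & ~p3)) & p1)):
            ~((p6 & (p4 & ~p3)) & p1): β-rule — branch into ~(p6 & (p4 & ~p3))  //  ~p1.
              branch 1.1.1.1 (add ~(p6 & (p4 & ~p3))):
                ~(p6 & (p4 & ~p3)): β-rule — branch into ~p6  //  ~(p4 & ~p3).
                  branch 1.1.1.1.1 (add ~p6):
                    ○ open, literals {p3=true, p6=false}.
                  branch 1.1.1.1.2 (add ~(p4 & ~p3)):
                    ~(p4 & ~p3): β-rule — branch into ~p4  //  ~~p3.
                      branch 1.1.1.1.2.1 (add ~p4):
                        ○ open, literals {p3=true, p4=false}.
                      branch 1.1.1.1.2.2 (add ~~p3):
                        ○ open, literals {p3=true}.
              branch 1.1.1.2 (add ~p1):
                ○ open, literals {p1=false, p3=true}.
          branch 1.1.2 (add (~p6 <-> p2)):
            (~p6 <-> p2): β-rule — branch into ~p6, p2  //  ~~p6, ~p2.
              branch 1.1.2.1 (add ~p6, p2):
                ○ open, literals {p2=true, p3=true, p6=false}.
              branch 1.1.2.2 (add ~~p6, ~p2):
                ○ open, literals {p2=false, p3=true, p6=true}.
      branch 1.2 (add p4):
        ○ open, literals {p3=true, p4=true}.
  branch 2 (add (~p2 -> p2)):
    ((((p6 & (p4 & ~p3)) & p1) -> (~p6 <-> p2)) | p4): β-rule — branch into (((p6 & (p4 & ~p3)) & p1) -> (~p6 <-> p2))  //  p4.
      branch 2.1 (add (((p6 & (p4 & ~p3)) & p1) -> (~p6 <-> p2))):
        (~p2 -> p2): β-rule — branch into ~~p2  //  p2.
          branch 2.1.1 (add ~~p2):
            (((p6 & (p4 & ~p3)) & p1) -> (~p6 <-> p2)): β-rule — branch into ~((p6 & (p4 & ~p3)) & p1)  //  (~p6 <-> p2).
              branch 2.1.1.1 (add ~((p6 & (p4 & ~p3)) & p1)):
                ~((p6 & (p4 & ~p3)) & p1): β-rule — branch into ~(p6 & (p4 & ~p3))  //  ~p1.
                  branch 2.1.1.1.1 (add ~(p6 & (p4 & ~p3))):
                    ~(p6 & (p4 & ~p3)): β-rule — branch into ~p6  //  ~(p4 & ~p3).
                      branch 2.1.1.1.1.1 (add ~p6):
                        ○ open, literals {p2=true, p6=false}.
                      branch 2.1.1.1.1.2 (add ~(p4 & ~p3)):
                        ~(p4 & ~p3): β-rule — branch into ~p4  //  ~~p3.
                          branch 2.1.1.1.1.2.1 (add ~p4):
                            ○ open, literals {p2=true, p4=false}.
                          branch 2.1.1.1.1.2.2 (add ~~p3):
                            ○ open, literals {p2=true, p3=true}.
                  branch 2.1.1.1.2 (add ~p1):
                    ○ open, literals {p1=false, p2=true}.
              branch 2.1.1.2 (add (~p6 <-> p2)):
                (~p6 <-> p2): β-rule — branch into ~p6, p2  //  ~~p6, ~p2.
                  branch 2.1.1.2.1 (add ~p6, p2):
                    ○ open, literals {p2=true, p6=false}.
                  branch 2.1.1.2.2 (add ~~p6, ~p2):
                    × closes — contains both p2 and ~p2.
          branch 2.1.2 (add p2):
            (((p6 & (p4 & ~p3)) & p1) -> (~p6 <-> p2)): β-rule — branch into ~((p6 & (p4 & ~p3)) & p1)  //  (~p6 <-> p2).
              branch 2.1.2.1 (add ~((p6 & (p4 & ~p3)) & p1)):
                ~((p6 & (p4 & ~p3)) & p1): β-rule — branch into ~(p6 & (p4 & ~p3))  //  ~p1.
                  branch 2.1.2.1.1 (add ~(p6 & (p4 & ~p3))):
                    ~(p6 & (p4 & ~p3)): β-rule — branch into ~p6  //  ~(p4 & ~p3).
                      branch 2.1.2.1.1.1 (add ~p6):
                        ○ open, literals {p2=true, p6=false}.
                      branch 2.1.2.1.1.2 (add ~(p4 & ~p3)):
                        ~(p4 & ~p3): β-rule — branch into ~p4  //  ~~p3.
                          branch 2.1.2.1.1.2.1 (add ~p4):
                            ○ open, literals {p2=true, p4=false}.
                          branch 2.1.2.1.1.2.2 (add ~~p3):
                            ○ open, literals {p2=true, p3=true}.
                  branch 2.1.2.1.2 (add ~p1):
                    ○ open, literals {p1=false, p2=true}.
              branch 2.1.2.2 (add (~p6 <-> p2)):
                (~p6 <-> p2): β-rule — branch into ~p6, p2  //  ~~p6, ~p2.
                  branch 2.1.2.2.1 (add ~p6, p2):
                    ○ open, literals {p2=true, p6=false}.
                  branch 2.1.2.2.2 (add ~~p6, ~p2):
                    × closes — contains both p2 and ~p2.
      branch 2.2 (add p4):
        (~p2 -> p2): β-rule — branch into ~~p2  //  p2.
          branch 2.2.1 (add ~~p2):
            ○ open, literals {p2=true, p4=true}.
          branch 2.2.2 (add p2):
            ○ open, literals {p2=true, p4=true}.
2 branches closed, 19 open.
Each open branch fixes some atoms; the unmentioned ones are free. Counting distinct full assignments: branch {p3=true, p6=false} (p4, p5, p2, p1) contributes 16 new; branch {p3=true, p4=false} (p5, p2, p6, p1) contributes 8 new; branch {p3=true} (p4, p5, p2, p6, p1) contributes 8 new; branch {p1=false, p3=true} (p4, p5, p2, p6) contributes 0 new; branch {p2=true, p3=true, p6=false} (p4, p5, p1) contributes 0 new; branch {p2=false, p3=true, p6=true} (p4, p5, p1) contributes 0 new; branch {p3=true, p4=true} (p5, p2, p6, p1) contributes 0 new; branch {p2=true, p6=false} (p4, p5, p3, p1) contributes 8 new; branch {p2=true, p4=false} (p5, p3, p6, p1) contributes 4 new; branch {p2=true, p3=true} (p4, p5, p6, p1) contributes 0 new; branch {p1=false, p2=true} (p4, p5, p3, p6) contributes 2 new; branch {p2=true, p6=false} (p4, p5, p3, p1) contributes 0 new; branch {p2=true, p6=false} (p4, p5, p3, p1) contributes 0 new; branch {p2=true, p4=false} (p5, p3, p6, p1) contributes 0 new; branch {p2=true, p3=true} (p4, p5, p6, p1) contributes 0 new; branch {p1=false, p2=true} (p4, p5, p3, p6) contributes 0 new; branch {p2=true, p6=false} (p4, p5, p3, p1) contributes 0 new; branch {p2=true, p4=true} (p5, p3, p6, p1) contributes 2 new; branch {p2=true, p4=true} (p5, p3, p6, p1) contributes 0 new. Total: 48.

48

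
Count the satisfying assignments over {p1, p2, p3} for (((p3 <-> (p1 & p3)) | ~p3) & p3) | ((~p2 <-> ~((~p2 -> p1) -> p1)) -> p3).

Initial set: {((((p3 <-> (p1 & p3)) | ~p3) & p3) | ((~p2 <-> ~((~p2 -> p1) -> p1)) -> p3))}.
((((p3 <-> (p1 & p3)) | ~p3) & p3) | ((~p2 <-> ~((~p2 -> p1) -> p1)) -> p3)): β-rule — branch into (((p3 <-> (p1 & p3)) | ~p3) & p3)  //  ((~p2 <-> ~((~p2 -> p1) -> p1)) -> p3).
  branch 1 (add (((p3 <-> (p1 & p3)) | ~p3) & p3)):
    (((p3 <-> (p1 & p3)) | ~p3) & p3): α-rule — add ((p3 <-> (p1 & p3)) | ~p3), p3.
    ((p3 <-> (p1 & p3)) | ~p3): β-rule — branch into (p3 <-> (p1 & p3))  //  ~p3.
      branch 1.1 (add (p3 <-> (p1 & p3))):
        (p3 <-> (p1 & p3)): β-rule — branch into p3, (p1 & p3)  //  ~p3, ~(p1 & p3).
          branch 1.1.1 (add p3, (p1 & p3)):
            (p1 & p3): α-rule — add p1, p3.
            ○ open, literals {p1=true, p3=true}.
          branch 1.1.2 (add ~p3, ~(p1 & p3)):
            × closes — contains both p3 and ~p3.
      branch 1.2 (add ~p3):
        × closes — contains both p3 and ~p3.
  branch 2 (add ((~p2 <-> ~((~p2 -> p1) -> p1)) -> p3)):
    ((~p2 <-> ~((~p2 -> p1) -> p1)) -> p3): β-rule — branch into ~(~p2 <-> ~((~p2 -> p1) -> p1))  //  p3.
      branch 2.1 (add ~(~p2 <-> ~((~p2 -> p1) -> p1))):
        ~(~p2 <-> ~((~p2 -> p1) -> p1)): β-rule — branch into ~p2, ~~((~p2 -> p1) -> p1)  //  ~~p2, ~((~p2 -> p1) -> p1).
          branch 2.1.1 (add ~p2, ~~((~p2 -> p1) -> p1)):
            ~~((~p2 -> p1) -> p1): β-rule — branch into ~(~p2 -> p1)  //  p1.
              branch 2.1.1.1 (add ~(~p2 -> p1)):
                ~(~p2 -> p1): α-rule — add ~p2, ~p1.
                ○ open, literals {p1=false, p2=false}.
              branch 2.1.1.2 (add p1):
                ○ open, literals {p1=true, p2=false}.
          branch 2.1.2 (add ~~p2, ~((~p2 -> p1) -> p1)):
            ~((~p2 -> p1) -> p1): α-rule — add (~p2 -> p1), ~p1.
            (~p2 -> p1): β-rule — branch into ~~p2  //  p1.
              branch 2.1.2.1 (add ~~p2):
                ○ open, literals {p1=false, p2=true}.
              branch 2.1.2.2 (add p1):
                × closes — contains both p1 and ~p1.
      branch 2.2 (add p3):
        ○ open, literals {p3=true}.
3 branches closed, 5 open.
Each open branch fixes some atoms; the unmentioned ones are free. Counting distinct full assignments: branch {p1=true, p3=true} (p2) contributes 2 new; branch {p1=false, p2=false} (p3) contributes 2 new; branch {p1=true, p2=false} (p3) contributes 1 new; branch {p1=false, p2=true} (p3) contributes 2 new; branch {p3=true} (p1, p2) contributes 0 new. Total: 7.

7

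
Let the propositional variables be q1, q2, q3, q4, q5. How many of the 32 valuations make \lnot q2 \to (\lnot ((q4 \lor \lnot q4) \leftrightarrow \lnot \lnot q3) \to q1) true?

28

Initial set: {(\lnot q2 \to (\lnot ((q4 \lor \lnot q4) \leftrightarrow \lnot \lnot q3) \to q1))}.
(\lnot q2 \to (\lnot ((q4 \lor \lnot q4) \leftrightarrow \lnot \lnot q3) \to q1)): β-rule — branch into \lnot \lnot q2  //  (\lnot ((q4 \lor \lnot q4) \leftrightarrow \lnot \lnot q3) \to q1).
  branch 1 (add \lnot \lnot q2):
    ○ open, literals {q2=1}.
  branch 2 (add (\lnot ((q4 \lor \lnot q4) \leftrightarrow \lnot \lnot q3) \to q1)):
    (\lnot ((q4 \lor \lnot q4) \leftrightarrow \lnot \lnot q3) \to q1): β-rule — branch into \lnot \lnot ((q4 \lor \lnot q4) \leftrightarrow \lnot \lnot q3)  //  q1.
      branch 2.1 (add \lnot \lnot ((q4 \lor \lnot q4) \leftrightarrow \lnot \lnot q3)):
        \lnot \lnot ((q4 \lor \lnot q4) \leftrightarrow \lnot \lnot q3): β-rule — branch into (q4 \lor \lnot q4), \lnot \lnot q3  //  \lnot (q4 \lor \lnot q4), \lnot \lnot \lnot q3.
          branch 2.1.1 (add (q4 \lor \lnot q4), \lnot \lnot q3):
            \lnot \lnot q3: drop double negation, giving q3.
            (q4 \lor \lnot q4): β-rule — branch into q4  //  \lnot q4.
              branch 2.1.1.1 (add q4):
                ○ open, literals {q3=1, q4=1}.
              branch 2.1.1.2 (add \lnot q4):
                ○ open, literals {q3=1, q4=0}.
          branch 2.1.2 (add \lnot (q4 \lor \lnot q4), \lnot \lnot \lnot q3):
            \lnot (q4 \lor \lnot q4): α-rule — add \lnot q4, \lnot \lnot q4.
            × closes — contains both q4 and \lnot q4.
      branch 2.2 (add q1):
        ○ open, literals {q1=1}.
1 branch closed, 4 open.
Each open branch fixes some atoms; the unmentioned ones are free. Counting distinct full assignments: branch {q2=1} (q1, q3, q4, q5) contributes 16 new; branch {q3=1, q4=1} (q1, q2, q5) contributes 4 new; branch {q3=1, q4=0} (q1, q2, q5) contributes 4 new; branch {q1=1} (q2, q3, q4, q5) contributes 4 new. Total: 28.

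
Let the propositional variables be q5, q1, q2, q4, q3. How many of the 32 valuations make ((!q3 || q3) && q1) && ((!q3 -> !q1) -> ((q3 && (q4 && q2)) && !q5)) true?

Initial set: {(((!q3 || q3) && q1) && ((!q3 -> !q1) -> ((q3 && (q4 && q2)) && !q5)))}.
(((!q3 || q3) && q1) && ((!q3 -> !q1) -> ((q3 && (q4 && q2)) && !q5))): α-rule — add ((!q3 || q3) && q1), ((!q3 -> !q1) -> ((q3 && (q4 && q2)) && !q5)).
((!q3 || q3) && q1): α-rule — add (!q3 || q3), q1.
((!q3 -> !q1) -> ((q3 && (q4 && q2)) && !q5)): β-rule — branch into !(!q3 -> !q1)  //  ((q3 && (q4 && q2)) && !q5).
  branch 1 (add !(!q3 -> !q1)):
    !(!q3 -> !q1): α-rule — add !q3, !!q1.
    (!q3 || q3): β-rule — branch into !q3  //  q3.
      branch 1.1 (add !q3):
        ○ open, literals {q1=true, q3=false}.
      branch 1.2 (add q3):
        × closes — contains both q3 and !q3.
  branch 2 (add ((q3 && (q4 && q2)) && !q5)):
    ((q3 && (q4 && q2)) && !q5): α-rule — add (q3 && (q4 && q2)), !q5.
    (q3 && (q4 && q2)): α-rule — add q3, (q4 && q2).
    (q4 && q2): α-rule — add q4, q2.
    (!q3 || q3): β-rule — branch into !q3  //  q3.
      branch 2.1 (add !q3):
        × closes — contains both q3 and !q3.
      branch 2.2 (add q3):
        ○ open, literals {q1=true, q2=true, q3=true, q4=true, q5=false}.
2 branches closed, 2 open.
Each open branch fixes some atoms; the unmentioned ones are free. Counting distinct full assignments: branch {q1=true, q3=false} (q5, q2, q4) contributes 8 new; branch {q1=true, q2=true, q3=true, q4=true, q5=false} (none free) contributes 1 new. Total: 9.

9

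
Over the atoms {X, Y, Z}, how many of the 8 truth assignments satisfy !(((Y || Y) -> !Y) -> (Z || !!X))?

1

Initial set: {!(((Y || Y) -> !Y) -> (Z || !!X))}.
!(((Y || Y) -> !Y) -> (Z || !!X)): α-rule — add ((Y || Y) -> !Y), !(Z || !!X).
!(Z || !!X): α-rule — add !Z, !!!X.
!!!X: drop double negation, giving !X.
((Y || Y) -> !Y): β-rule — branch into !(Y || Y)  //  !Y.
  branch 1 (add !(Y || Y)):
    !(Y || Y): α-rule — add !Y, !Y.
    ○ open, literals {X=F, Y=F, Z=F}.
  branch 2 (add !Y):
    ○ open, literals {X=F, Y=F, Z=F}.
0 branches closed, 2 open.
Each open branch fixes some atoms; the unmentioned ones are free. Counting distinct full assignments: branch {X=F, Y=F, Z=F} (none free) contributes 1 new; branch {X=F, Y=F, Z=F} (none free) contributes 0 new. Total: 1.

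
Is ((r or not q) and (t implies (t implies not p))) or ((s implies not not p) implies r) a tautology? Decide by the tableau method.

Assume the negation and expand:
Initial set: {not (((r or not q) and (t implies (t implies not p))) or ((s implies not not p) implies r))}.
not (((r or not q) and (t implies (t implies not p))) or ((s implies not not p) implies r)): α-rule — add not ((r or not q) and (t implies (t implies not p))), not ((s implies not not p) implies r).
not ((s implies not not p) implies r): α-rule — add (s implies not not p), not r.
not ((r or not q) and (t implies (t implies not p))): β-rule — branch into not (r or not q)  //  not (t implies (t implies not p)).
  branch 1 (add not (r or not q)):
    not (r or not q): α-rule — add not r, not not q.
    (s implies not not p): β-rule — branch into not s  //  not not p.
      branch 1.1 (add not s):
        ○ open, literals {q=true, r=false, s=false}.
      branch 1.2 (add not not p):
        not not p: drop double negation, giving p.
        ○ open, literals {p=true, q=true, r=false}.
  branch 2 (add not (t implies (t implies not p))):
    not (t implies (t implies not p)): α-rule — add t, not (t implies not p).
    not (t implies not p): α-rule — add t, not not p.
    (s implies not not p): β-rule — branch into not s  //  not not p.
      branch 2.1 (add not s):
        ○ open, literals {p=true, r=false, s=false, t=true}.
      branch 2.2 (add not not p):
        not not p: drop double negation, giving p.
        ○ open, literals {p=true, r=false, t=true}.
0 branches closed, 4 open.
An open branch gives a countermodel: q=true, r=false, s=false (unmentioned atoms arbitrary); under it the original formula is false.

Not valid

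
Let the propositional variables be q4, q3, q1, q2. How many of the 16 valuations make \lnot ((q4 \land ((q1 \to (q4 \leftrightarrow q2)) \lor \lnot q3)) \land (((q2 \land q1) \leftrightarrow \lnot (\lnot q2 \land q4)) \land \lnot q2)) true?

Initial set: {\lnot ((q4 \land ((q1 \to (q4 \leftrightarrow q2)) \lor \lnot q3)) \land (((q2 \land q1) \leftrightarrow \lnot (\lnot q2 \land q4)) \land \lnot q2))}.
\lnot ((q4 \land ((q1 \to (q4 \leftrightarrow q2)) \lor \lnot q3)) \land (((q2 \land q1) \leftrightarrow \lnot (\lnot q2 \land q4)) \land \lnot q2)): β-rule — branch into \lnot (q4 \land ((q1 \to (q4 \leftrightarrow q2)) \lor \lnot q3))  //  \lnot (((q2 \land q1) \leftrightarrow \lnot (\lnot q2 \land q4)) \land \lnot q2).
  branch 1 (add \lnot (q4 \land ((q1 \to (q4 \leftrightarrow q2)) \lor \lnot q3))):
    \lnot (q4 \land ((q1 \to (q4 \leftrightarrow q2)) \lor \lnot q3)): β-rule — branch into \lnot q4  //  \lnot ((q1 \to (q4 \leftrightarrow q2)) \lor \lnot q3).
      branch 1.1 (add \lnot q4):
        ○ open, literals {q4=F}.
      branch 1.2 (add \lnot ((q1 \to (q4 \leftrightarrow q2)) \lor \lnot q3)):
        \lnot ((q1 \to (q4 \leftrightarrow q2)) \lor \lnot q3): α-rule — add \lnot (q1 \to (q4 \leftrightarrow q2)), \lnot \lnot q3.
        \lnot (q1 \to (q4 \leftrightarrow q2)): α-rule — add q1, \lnot (q4 \leftrightarrow q2).
        \lnot (q4 \leftrightarrow q2): β-rule — branch into q4, \lnot q2  //  \lnot q4, q2.
          branch 1.2.1 (add q4, \lnot q2):
            ○ open, literals {q1=T, q2=F, q3=T, q4=T}.
          branch 1.2.2 (add \lnot q4, q2):
            ○ open, literals {q1=T, q2=T, q3=T, q4=F}.
  branch 2 (add \lnot (((q2 \land q1) \leftrightarrow \lnot (\lnot q2 \land q4)) \land \lnot q2)):
    \lnot (((q2 \land q1) \leftrightarrow \lnot (\lnot q2 \land q4)) \land \lnot q2): β-rule — branch into \lnot ((q2 \land q1) \leftrightarrow \lnot (\lnot q2 \land q4))  //  \lnot \lnot q2.
      branch 2.1 (add \lnot ((q2 \land q1) \leftrightarrow \lnot (\lnot q2 \land q4))):
        \lnot ((q2 \land q1) \leftrightarrow \lnot (\lnot q2 \land q4)): β-rule — branch into (q2 \land q1), \lnot \lnot (\lnot q2 \land q4)  //  \lnot (q2 \land q1), \lnot (\lnot q2 \land q4).
          branch 2.1.1 (add (q2 \land q1), \lnot \lnot (\lnot q2 \land q4)):
            (q2 \land q1): α-rule — add q2, q1.
            \lnot \lnot (\lnot q2 \land q4): α-rule — add \lnot q2, q4.
            × closes — contains both q2 and \lnot q2.
          branch 2.1.2 (add \lnot (q2 \land q1), \lnot (\lnot q2 \land q4)):
            \lnot (q2 \land q1): β-rule — branch into \lnot q2  //  \lnot q1.
              branch 2.1.2.1 (add \lnot q2):
                \lnot (\lnot q2 \land q4): β-rule — branch into \lnot \lnot q2  //  \lnot q4.
                  branch 2.1.2.1.1 (add \lnot \lnot q2):
                    × closes — contains both q2 and \lnot q2.
                  branch 2.1.2.1.2 (add \lnot q4):
                    ○ open, literals {q2=F, q4=F}.
              branch 2.1.2.2 (add \lnot q1):
                \lnot (\lnot q2 \land q4): β-rule — branch into \lnot \lnot q2  //  \lnot q4.
                  branch 2.1.2.2.1 (add \lnot \lnot q2):
                    ○ open, literals {q1=F, q2=T}.
                  branch 2.1.2.2.2 (add \lnot q4):
                    ○ open, literals {q1=F, q4=F}.
      branch 2.2 (add \lnot \lnot q2):
        ○ open, literals {q2=T}.
2 branches closed, 7 open.
Each open branch fixes some atoms; the unmentioned ones are free. Counting distinct full assignments: branch {q4=F} (q3, q1, q2) contributes 8 new; branch {q1=T, q2=F, q3=T, q4=T} (none free) contributes 1 new; branch {q1=T, q2=T, q3=T, q4=F} (none free) contributes 0 new; branch {q2=F, q4=F} (q3, q1) contributes 0 new; branch {q1=F, q2=T} (q4, q3) contributes 2 new; branch {q1=F, q4=F} (q3, q2) contributes 0 new; branch {q2=T} (q4, q3, q1) contributes 2 new. Total: 13.

13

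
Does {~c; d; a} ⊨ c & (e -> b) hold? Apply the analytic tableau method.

Initial set: {T ~c; T d; T a; F (c & (e -> b))}.
F (c & (e -> b)): β-rule — branch into F c  //  F (e -> b).
  branch 1 (add F c):
    ○ open, literals {a=true, c=false, d=true}.
  branch 2 (add F (e -> b)):
    F (e -> b): α-rule — add T e, F b.
    ○ open, literals {a=true, b=false, c=false, d=true, e=true}.
0 branches closed, 2 open.
An open branch gives a countermodel: a=true, c=false, d=true (unmentioned atoms arbitrary); the premises hold there but the conclusion fails.

No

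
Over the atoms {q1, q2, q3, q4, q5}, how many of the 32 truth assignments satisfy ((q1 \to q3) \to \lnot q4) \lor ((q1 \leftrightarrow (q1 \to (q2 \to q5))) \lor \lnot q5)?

Initial set: {(((q1 \to q3) \to \lnot q4) \lor ((q1 \leftrightarrow (q1 \to (q2 \to q5))) \lor \lnot q5))}.
(((q1 \to q3) \to \lnot q4) \lor ((q1 \leftrightarrow (q1 \to (q2 \to q5))) \lor \lnot q5)): β-rule — branch into ((q1 \to q3) \to \lnot q4)  //  ((q1 \leftrightarrow (q1 \to (q2 \to q5))) \lor \lnot q5).
  branch 1 (add ((q1 \to q3) \to \lnot q4)):
    ((q1 \to q3) \to \lnot q4): β-rule — branch into \lnot (q1 \to q3)  //  \lnot q4.
      branch 1.1 (add \lnot (q1 \to q3)):
        \lnot (q1 \to q3): α-rule — add q1, \lnot q3.
        ○ open, literals {q1=1, q3=0}.
      branch 1.2 (add \lnot q4):
        ○ open, literals {q4=0}.
  branch 2 (add ((q1 \leftrightarrow (q1 \to (q2 \to q5))) \lor \lnot q5)):
    ((q1 \leftrightarrow (q1 \to (q2 \to q5))) \lor \lnot q5): β-rule — branch into (q1 \leftrightarrow (q1 \to (q2 \to q5)))  //  \lnot q5.
      branch 2.1 (add (q1 \leftrightarrow (q1 \to (q2 \to q5)))):
        (q1 \leftrightarrow (q1 \to (q2 \to q5))): β-rule — branch into q1, (q1 \to (q2 \to q5))  //  \lnot q1, \lnot (q1 \to (q2 \to q5)).
          branch 2.1.1 (add q1, (q1 \to (q2 \to q5))):
            (q1 \to (q2 \to q5)): β-rule — branch into \lnot q1  //  (q2 \to q5).
              branch 2.1.1.1 (add \lnot q1):
                × closes — contains both q1 and \lnot q1.
              branch 2.1.1.2 (add (q2 \to q5)):
                (q2 \to q5): β-rule — branch into \lnot q2  //  q5.
                  branch 2.1.1.2.1 (add \lnot q2):
                    ○ open, literals {q1=1, q2=0}.
                  branch 2.1.1.2.2 (add q5):
                    ○ open, literals {q1=1, q5=1}.
          branch 2.1.2 (add \lnot q1, \lnot (q1 \to (q2 \to q5))):
            \lnot (q1 \to (q2 \to q5)): α-rule — add q1, \lnot (q2 \to q5).
            × closes — contains both q1 and \lnot q1.
      branch 2.2 (add \lnot q5):
        ○ open, literals {q5=0}.
2 branches closed, 5 open.
Each open branch fixes some atoms; the unmentioned ones are free. Counting distinct full assignments: branch {q1=1, q3=0} (q2, q4, q5) contributes 8 new; branch {q4=0} (q1, q2, q3, q5) contributes 12 new; branch {q1=1, q2=0} (q3, q4, q5) contributes 2 new; branch {q1=1, q5=1} (q2, q3, q4) contributes 1 new; branch {q5=0} (q1, q2, q3, q4) contributes 5 new. Total: 28.

28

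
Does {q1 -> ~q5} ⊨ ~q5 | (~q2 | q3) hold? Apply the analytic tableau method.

Initial set: {T (q1 -> ~q5); F (~q5 | (~q2 | q3))}.
F (~q5 | (~q2 | q3)): α-rule — add F ~q5, F (~q2 | q3).
F (~q2 | q3): α-rule — add F ~q2, F q3.
T (q1 -> ~q5): β-rule — branch into F q1  //  T ~q5.
  branch 1 (add F q1):
    ○ open, literals {q1=F, q2=T, q3=F, q5=T}.
  branch 2 (add T ~q5):
    × closes — contains both q5 and ~q5.
1 branch closed, 1 open.
An open branch gives a countermodel: q1=F, q2=T, q3=F, q5=T (unmentioned atoms arbitrary); the premises hold there but the conclusion fails.

No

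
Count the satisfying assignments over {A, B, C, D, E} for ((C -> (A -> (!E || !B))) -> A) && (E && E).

8

Initial set: {T (((C -> (A -> (!E || !B))) -> A) && (E && E))}.
T (((C -> (A -> (!E || !B))) -> A) && (E && E)): α-rule — add T ((C -> (A -> (!E || !B))) -> A), T (E && E).
T (E && E): α-rule — add T E, T E.
T ((C -> (A -> (!E || !B))) -> A): β-rule — branch into F (C -> (A -> (!E || !B)))  //  T A.
  branch 1 (add F (C -> (A -> (!E || !B)))):
    F (C -> (A -> (!E || !B))): α-rule — add T C, F (A -> (!E || !B)).
    F (A -> (!E || !B)): α-rule — add T A, F (!E || !B).
    F (!E || !B): α-rule — add F !E, F !B.
    ○ open, literals {A=1, B=1, C=1, E=1}.
  branch 2 (add T A):
    ○ open, literals {A=1, E=1}.
0 branches closed, 2 open.
Each open branch fixes some atoms; the unmentioned ones are free. Counting distinct full assignments: branch {A=1, B=1, C=1, E=1} (D) contributes 2 new; branch {A=1, E=1} (B, C, D) contributes 6 new. Total: 8.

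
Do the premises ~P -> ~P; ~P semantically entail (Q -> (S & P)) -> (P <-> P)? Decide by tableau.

Yes

Initial set: {(~P -> ~P); ~P; ~((Q -> (S & P)) -> (P <-> P))}.
~((Q -> (S & P)) -> (P <-> P)): α-rule — add (Q -> (S & P)), ~(P <-> P).
(~P -> ~P): β-rule — branch into ~~P  //  ~P.
  branch 1 (add ~~P):
    × closes — contains both P and ~P.
  branch 2 (add ~P):
    (Q -> (S & P)): β-rule — branch into ~Q  //  (S & P).
      branch 2.1 (add ~Q):
        ~(P <-> P): β-rule — branch into P, ~P  //  ~P, P.
          branch 2.1.1 (add P, ~P):
            × closes — contains both P and ~P.
          branch 2.1.2 (add ~P, P):
            × closes — contains both P and ~P.
      branch 2.2 (add (S & P)):
        (S & P): α-rule — add S, P.
        × closes — contains both P and ~P.
All 4 branches close.
Every branch closed, so the premises entail the conclusion.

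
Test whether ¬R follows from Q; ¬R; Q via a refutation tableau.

Initial set: {Q; ¬R; Q; ¬¬R}.
× closes — contains both R and ¬R.
All 1 branch closes.
Every branch closed, so the premises entail the conclusion.

Yes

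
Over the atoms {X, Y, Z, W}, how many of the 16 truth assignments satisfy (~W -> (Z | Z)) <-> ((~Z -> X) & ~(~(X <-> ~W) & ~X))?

Initial set: {((~W -> (Z | Z)) <-> ((~Z -> X) & ~(~(X <-> ~W) & ~X)))}.
((~W -> (Z | Z)) <-> ((~Z -> X) & ~(~(X <-> ~W) & ~X))): β-rule — branch into (~W -> (Z | Z)), ((~Z -> X) & ~(~(X <-> ~W) & ~X))  //  ~(~W -> (Z | Z)), ~((~Z -> X) & ~(~(X <-> ~W) & ~X)).
  branch 1 (add (~W -> (Z | Z)), ((~Z -> X) & ~(~(X <-> ~W) & ~X))):
    ((~Z -> X) & ~(~(X <-> ~W) & ~X)): α-rule — add (~Z -> X), ~(~(X <-> ~W) & ~X).
    (~W -> (Z | Z)): β-rule — branch into ~~W  //  (Z | Z).
      branch 1.1 (add ~~W):
        (~Z -> X): β-rule — branch into ~~Z  //  X.
          branch 1.1.1 (add ~~Z):
            ~(~(X <-> ~W) & ~X): β-rule — branch into ~~(X <-> ~W)  //  ~~X.
              branch 1.1.1.1 (add ~~(X <-> ~W)):
                ~~(X <-> ~W): β-rule — branch into X, ~W  //  ~X, ~~W.
                  branch 1.1.1.1.1 (add X, ~W):
                    × closes — contains both W and ~W.
                  branch 1.1.1.1.2 (add ~X, ~~W):
                    ○ open, literals {W=1, X=0, Z=1}.
              branch 1.1.1.2 (add ~~X):
                ○ open, literals {W=1, X=1, Z=1}.
          branch 1.1.2 (add X):
            ~(~(X <-> ~W) & ~X): β-rule — branch into ~~(X <-> ~W)  //  ~~X.
              branch 1.1.2.1 (add ~~(X <-> ~W)):
                ~~(X <-> ~W): β-rule — branch into X, ~W  //  ~X, ~~W.
                  branch 1.1.2.1.1 (add X, ~W):
                    × closes — contains both W and ~W.
                  branch 1.1.2.1.2 (add ~X, ~~W):
                    × closes — contains both X and ~X.
              branch 1.1.2.2 (add ~~X):
                ○ open, literals {W=1, X=1}.
      branch 1.2 (add (Z | Z)):
        (~Z -> X): β-rule — branch into ~~Z  //  X.
          branch 1.2.1 (add ~~Z):
            ~(~(X <-> ~W) & ~X): β-rule — branch into ~~(X <-> ~W)  //  ~~X.
              branch 1.2.1.1 (add ~~(X <-> ~W)):
                (Z | Z): β-rule — branch into Z  //  Z.
                  branch 1.2.1.1.1 (add Z):
                    ~~(X <-> ~W): β-rule — branch into X, ~W  //  ~X, ~~W.
                      branch 1.2.1.1.1.1 (add X, ~W):
                        ○ open, literals {W=0, X=1, Z=1}.
                      branch 1.2.1.1.1.2 (add ~X, ~~W):
                        ○ open, literals {W=1, X=0, Z=1}.
                  branch 1.2.1.1.2 (add Z):
                    ~~(X <-> ~W): β-rule — branch into X, ~W  //  ~X, ~~W.
                      branch 1.2.1.1.2.1 (add X, ~W):
                        ○ open, literals {W=0, X=1, Z=1}.
                      branch 1.2.1.1.2.2 (add ~X, ~~W):
                        ○ open, literals {W=1, X=0, Z=1}.
              branch 1.2.1.2 (add ~~X):
                (Z | Z): β-rule — branch into Z  //  Z.
                  branch 1.2.1.2.1 (add Z):
                    ○ open, literals {X=1, Z=1}.
                  branch 1.2.1.2.2 (add Z):
                    ○ open, literals {X=1, Z=1}.
          branch 1.2.2 (add X):
            ~(~(X <-> ~W) & ~X): β-rule — branch into ~~(X <-> ~W)  //  ~~X.
              branch 1.2.2.1 (add ~~(X <-> ~W)):
                (Z | Z): β-rule — branch into Z  //  Z.
                  branch 1.2.2.1.1 (add Z):
                    ~~(X <-> ~W): β-rule — branch into X, ~W  //  ~X, ~~W.
                      branch 1.2.2.1.1.1 (add X, ~W):
                        ○ open, literals {W=0, X=1, Z=1}.
                      branch 1.2.2.1.1.2 (add ~X, ~~W):
                        × closes — contains both X and ~X.
                  branch 1.2.2.1.2 (add Z):
                    ~~(X <-> ~W): β-rule — branch into X, ~W  //  ~X, ~~W.
                      branch 1.2.2.1.2.1 (add X, ~W):
                        ○ open, literals {W=0, X=1, Z=1}.
                      branch 1.2.2.1.2.2 (add ~X, ~~W):
                        × closes — contains both X and ~X.
              branch 1.2.2.2 (add ~~X):
                (Z | Z): β-rule — branch into Z  //  Z.
                  branch 1.2.2.2.1 (add Z):
                    ○ open, literals {X=1, Z=1}.
                  branch 1.2.2.2.2 (add Z):
                    ○ open, literals {X=1, Z=1}.
  branch 2 (add ~(~W -> (Z | Z)), ~((~Z -> X) & ~(~(X <-> ~W) & ~X))):
    ~(~W -> (Z | Z)): α-rule — add ~W, ~(Z | Z).
    ~(Z | Z): α-rule — add ~Z, ~Z.
    ~((~Z -> X) & ~(~(X <-> ~W) & ~X)): β-rule — branch into ~(~Z -> X)  //  ~~(~(X <-> ~W) & ~X).
      branch 2.1 (add ~(~Z -> X)):
        ~(~Z -> X): α-rule — add ~Z, ~X.
        ○ open, literals {W=0, X=0, Z=0}.
      branch 2.2 (add ~~(~(X <-> ~W) & ~X)):
        ~~(~(X <-> ~W) & ~X): α-rule — add ~(X <-> ~W), ~X.
        ~(X <-> ~W): β-rule — branch into X, ~~W  //  ~X, ~W.
          branch 2.2.1 (add X, ~~W):
            × closes — contains both X and ~X.
          branch 2.2.2 (add ~X, ~W):
            ○ open, literals {W=0, X=0, Z=0}.
6 branches closed, 15 open.
Each open branch fixes some atoms; the unmentioned ones are free. Counting distinct full assignments: branch {W=1, X=0, Z=1} (Y) contributes 2 new; branch {W=1, X=1, Z=1} (Y) contributes 2 new; branch {W=1, X=1} (Y, Z) contributes 2 new; branch {W=0, X=1, Z=1} (Y) contributes 2 new; branch {W=1, X=0, Z=1} (Y) contributes 0 new; branch {W=0, X=1, Z=1} (Y) contributes 0 new; branch {W=1, X=0, Z=1} (Y) contributes 0 new; branch {X=1, Z=1} (Y, W) contributes 0 new; branch {X=1, Z=1} (Y, W) contributes 0 new; branch {W=0, X=1, Z=1} (Y) contributes 0 new; branch {W=0, X=1, Z=1} (Y) contributes 0 new; branch {X=1, Z=1} (Y, W) contributes 0 new; branch {X=1, Z=1} (Y, W) contributes 0 new; branch {W=0, X=0, Z=0} (Y) contributes 2 new; branch {W=0, X=0, Z=0} (Y) contributes 0 new. Total: 10.

10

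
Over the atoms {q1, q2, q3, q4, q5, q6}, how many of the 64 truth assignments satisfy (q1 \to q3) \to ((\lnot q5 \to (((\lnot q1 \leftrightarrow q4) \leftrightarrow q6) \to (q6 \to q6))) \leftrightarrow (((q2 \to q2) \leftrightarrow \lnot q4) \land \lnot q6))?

Initial set: {((q1 \to q3) \to ((\lnot q5 \to (((\lnot q1 \leftrightarrow q4) \leftrightarrow q6) \to (q6 \to q6))) \leftrightarrow (((q2 \to q2) \leftrightarrow \lnot q4) \land \lnot q6)))}.
((q1 \to q3) \to ((\lnot q5 \to (((\lnot q1 \leftrightarrow q4) \leftrightarrow q6) \to (q6 \to q6))) \leftrightarrow (((q2 \to q2) \leftrightarrow \lnot q4) \land \lnot q6))): β-rule — branch into \lnot (q1 \to q3)  //  ((\lnot q5 \to (((\lnot q1 \leftrightarrow q4) \leftrightarrow q6) \to (q6 \to q6))) \leftrightarrow (((q2 \to q2) \leftrightarrow \lnot q4) \land \lnot q6)).
  branch 1 (add \lnot (q1 \to q3)):
    \lnot (q1 \to q3): α-rule — add q1, \lnot q3.
    ○ open, literals {q1=1, q3=0}.
  branch 2 (add ((\lnot q5 \to (((\lnot q1 \leftrightarrow q4) \leftrightarrow q6) \to (q6 \to q6))) \leftrightarrow (((q2 \to q2) \leftrightarrow \lnot q4) \land \lnot q6))):
    ((\lnot q5 \to (((\lnot q1 \leftrightarrow q4) \leftrightarrow q6) \to (q6 \to q6))) \leftrightarrow (((q2 \to q2) \leftrightarrow \lnot q4) \land \lnot q6)): β-rule — branch into (\lnot q5 \to (((\lnot q1 \leftrightarrow q4) \leftrightarrow q6) \to (q6 \to q6))), (((q2 \to q2) \leftrightarrow \lnot q4) \land \lnot q6)  //  \lnot (\lnot q5 \to (((\lnot q1 \leftrightarrow q4) \leftrightarrow q6) \to (q6 \to q6))), \lnot (((q2 \to q2) \leftrightarrow \lnot q4) \land \lnot q6).
      branch 2.1 (add (\lnot q5 \to (((\lnot q1 \leftrightarrow q4) \leftrightarrow q6) \to (q6 \to q6))), (((q2 \to q2) \leftrightarrow \lnot q4) \land \lnot q6)):
        (((q2 \to q2) \leftrightarrow \lnot q4) \land \lnot q6): α-rule — add ((q2 \to q2) \leftrightarrow \lnot q4), \lnot q6.
        (\lnot q5 \to (((\lnot q1 \leftrightarrow q4) \leftrightarrow q6) \to (q6 \to q6))): β-rule — branch into \lnot \lnot q5  //  (((\lnot q1 \leftrightarrow q4) \leftrightarrow q6) \to (q6 \to q6)).
          branch 2.1.1 (add \lnot \lnot q5):
            ((q2 \to q2) \leftrightarrow \lnot q4): β-rule — branch into (q2 \to q2), \lnot q4  //  \lnot (q2 \to q2), \lnot \lnot q4.
              branch 2.1.1.1 (add (q2 \to q2), \lnot q4):
                (q2 \to q2): β-rule — branch into \lnot q2  //  q2.
                  branch 2.1.1.1.1 (add \lnot q2):
                    ○ open, literals {q2=0, q4=0, q5=1, q6=0}.
                  branch 2.1.1.1.2 (add q2):
                    ○ open, literals {q2=1, q4=0, q5=1, q6=0}.
              branch 2.1.1.2 (add \lnot (q2 \to q2), \lnot \lnot q4):
                \lnot (q2 \to q2): α-rule — add q2, \lnot q2.
                × closes — contains both q2 and \lnot q2.
          branch 2.1.2 (add (((\lnot q1 \leftrightarrow q4) \leftrightarrow q6) \to (q6 \to q6))):
            ((q2 \to q2) \leftrightarrow \lnot q4): β-rule — branch into (q2 \to q2), \lnot q4  //  \lnot (q2 \to q2), \lnot \lnot q4.
              branch 2.1.2.1 (add (q2 \to q2), \lnot q4):
                (((\lnot q1 \leftrightarrow q4) \leftrightarrow q6) \to (q6 \to q6)): β-rule — branch into \lnot ((\lnot q1 \leftrightarrow q4) \leftrightarrow q6)  //  (q6 \to q6).
                  branch 2.1.2.1.1 (add \lnot ((\lnot q1 \leftrightarrow q4) \leftrightarrow q6)):
                    (q2 \to q2): β-rule — branch into \lnot q2  //  q2.
                      branch 2.1.2.1.1.1 (add \lnot q2):
                        \lnot ((\lnot q1 \leftrightarrow q4) \leftrightarrow q6): β-rule — branch into (\lnot q1 \leftrightarrow q4), \lnot q6  //  \lnot (\lnot q1 \leftrightarrow q4), q6.
                          branch 2.1.2.1.1.1.1 (add (\lnot q1 \leftrightarrow q4), \lnot q6):
                            (\lnot q1 \leftrightarrow q4): β-rule — branch into \lnot q1, q4  //  \lnot \lnot q1, \lnot q4.
                              branch 2.1.2.1.1.1.1.1 (add \lnot q1, q4):
                                × closes — contains both q4 and \lnot q4.
                              branch 2.1.2.1.1.1.1.2 (add \lnot \lnot q1, \lnot q4):
                                ○ open, literals {q1=1, q2=0, q4=0, q6=0}.
                          branch 2.1.2.1.1.1.2 (add \lnot (\lnot q1 \leftrightarrow q4), q6):
                            × closes — contains both q6 and \lnot q6.
                      branch 2.1.2.1.1.2 (add q2):
                        \lnot ((\lnot q1 \leftrightarrow q4) \leftrightarrow q6): β-rule — branch into (\lnot q1 \leftrightarrow q4), \lnot q6  //  \lnot (\lnot q1 \leftrightarrow q4), q6.
                          branch 2.1.2.1.1.2.1 (add (\lnot q1 \leftrightarrow q4), \lnot q6):
                            (\lnot q1 \leftrightarrow q4): β-rule — branch into \lnot q1, q4  //  \lnot \lnot q1, \lnot q4.
                              branch 2.1.2.1.1.2.1.1 (add \lnot q1, q4):
                                × closes — contains both q4 and \lnot q4.
                              branch 2.1.2.1.1.2.1.2 (add \lnot \lnot q1, \lnot q4):
                                ○ open, literals {q1=1, q2=1, q4=0, q6=0}.
                          branch 2.1.2.1.1.2.2 (add \lnot (\lnot q1 \leftrightarrow q4), q6):
                            × closes — contains both q6 and \lnot q6.
                  branch 2.1.2.1.2 (add (q6 \to q6)):
                    (q2 \to q2): β-rule — branch into \lnot q2  //  q2.
                      branch 2.1.2.1.2.1 (add \lnot q2):
                        (q6 \to q6): β-rule — branch into \lnot q6  //  q6.
                          branch 2.1.2.1.2.1.1 (add \lnot q6):
                            ○ open, literals {q2=0, q4=0, q6=0}.
                          branch 2.1.2.1.2.1.2 (add q6):
                            × closes — contains both q6 and \lnot q6.
                      branch 2.1.2.1.2.2 (add q2):
                        (q6 \to q6): β-rule — branch into \lnot q6  //  q6.
                          branch 2.1.2.1.2.2.1 (add \lnot q6):
                            ○ open, literals {q2=1, q4=0, q6=0}.
                          branch 2.1.2.1.2.2.2 (add q6):
                            × closes — contains both q6 and \lnot q6.
              branch 2.1.2.2 (add \lnot (q2 \to q2), \lnot \lnot q4):
                \lnot (q2 \to q2): α-rule — add q2, \lnot q2.
                × closes — contains both q2 and \lnot q2.
      branch 2.2 (add \lnot (\lnot q5 \to (((\lnot q1 \leftrightarrow q4) \leftrightarrow q6) \to (q6 \to q6))), \lnot (((q2 \to q2) \leftrightarrow \lnot q4) \land \lnot q6)):
        \lnot (\lnot q5 \to (((\lnot q1 \leftrightarrow q4) \leftrightarrow q6) \to (q6 \to q6))): α-rule — add \lnot q5, \lnot (((\lnot q1 \leftrightarrow q4) \leftrightarrow q6) \to (q6 \to q6)).
        \lnot (((\lnot q1 \leftrightarrow q4) \leftrightarrow q6) \to (q6 \to q6)): α-rule — add ((\lnot q1 \leftrightarrow q4) \leftrightarrow q6), \lnot (q6 \to q6).
        \lnot (q6 \to q6): α-rule — add q6, \lnot q6.
        × closes — contains both q6 and \lnot q6.
9 branches closed, 7 open.
Each open branch fixes some atoms; the unmentioned ones are free. Counting distinct full assignments: branch {q1=1, q3=0} (q2, q4, q5, q6) contributes 16 new; branch {q2=0, q4=0, q5=1, q6=0} (q1, q3) contributes 3 new; branch {q2=1, q4=0, q5=1, q6=0} (q1, q3) contributes 3 new; branch {q1=1, q2=0, q4=0, q6=0} (q3, q5) contributes 1 new; branch {q1=1, q2=1, q4=0, q6=0} (q3, q5) contributes 1 new; branch {q2=0, q4=0, q6=0} (q1, q3, q5) contributes 2 new; branch {q2=1, q4=0, q6=0} (q1, q3, q5) contributes 2 new. Total: 28.

28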